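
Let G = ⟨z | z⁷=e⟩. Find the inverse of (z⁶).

The order of (z⁶) is 7 (smallest k with (z⁶)ᵏ = e), so (z⁶)⁻¹ = (z⁶)⁶ = z.
Check: (z⁶) · z → (z⁶) · z = e, giving e as required.

Answer: z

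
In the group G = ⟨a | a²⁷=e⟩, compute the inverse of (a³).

The order of (a³) is 9 (smallest k with (a³)ᵏ = e), so (a³)⁻¹ = (a³)⁸ = a²⁴.
Check: (a³) · (a²⁴) → (a³) · a²⁴ = e, giving e as required.

Answer: a²⁴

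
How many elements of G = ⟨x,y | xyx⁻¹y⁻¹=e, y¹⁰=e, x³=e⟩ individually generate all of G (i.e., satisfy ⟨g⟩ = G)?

G is cyclic of order 30. An element generates G iff its order is 30, and a cyclic group of order 30 has exactly φ(30) = 8 such elements.

Answer: 8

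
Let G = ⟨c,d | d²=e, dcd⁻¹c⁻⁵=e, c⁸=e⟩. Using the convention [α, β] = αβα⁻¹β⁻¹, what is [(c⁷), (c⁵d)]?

[(c⁷), (c⁵d)] = (c⁷)·(c⁵d)·(c⁷)⁻¹·(c⁵d)⁻¹.
  (c⁷) · (c⁵d) = c⁴d
  (c⁴d) · c = cd
  (cd) · (c⁷d) = c⁴

Answer: c⁴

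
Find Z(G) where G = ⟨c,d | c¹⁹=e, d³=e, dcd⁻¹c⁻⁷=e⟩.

An element z ∈ Z(G) iff z commutes with every generator.
For example e is central: e·c = c = c·e; e·d = d = d·e.
Whereas c ∉ Z(G) since c·d = cd ≠ c⁷d = d·c.
Checking each of the 57 elements this way gives Z(G) = {e}, of order 1.

Answer: {e}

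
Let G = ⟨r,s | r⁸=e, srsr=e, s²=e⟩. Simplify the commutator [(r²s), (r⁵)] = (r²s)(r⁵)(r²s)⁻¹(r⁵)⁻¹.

[(r²s), (r⁵)] = (r²s)·(r⁵)·(r²s)⁻¹·(r⁵)⁻¹.
  (r²s) · (r⁵) = r⁵s
  (r⁵s) · (r²s) = r³
  (r³) · (r³) = r⁶

Answer: r⁶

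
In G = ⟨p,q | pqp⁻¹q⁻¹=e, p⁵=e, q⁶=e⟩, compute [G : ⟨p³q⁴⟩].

First find ord(p³q⁴) by computing successive powers:
  (p³q⁴)¹ = p³q⁴, (p³q⁴)² = pq², (p³q⁴)³ = p⁴, (p³q⁴)⁴ = p²q⁴, (p³q⁴)⁵ = q², (p³q⁴)⁶ = p³, (p³q⁴)⁷ = pq⁴, (p³q⁴)⁸ = p⁴q², (p³q⁴)⁹ = p², (p³q⁴)¹⁰ = q⁴, (p³q⁴)¹¹ = p³q², (p³q⁴)¹² = p, (p³q⁴)¹³ = p⁴q⁴, (p³q⁴)¹⁴ = p²q², (p³q⁴)¹⁵ = e.
So |⟨p³q⁴⟩| = ord(p³q⁴) = 15. With |G| = 30, by Lagrange [G : ⟨p³q⁴⟩] = 30/15 = 2.

Answer: 2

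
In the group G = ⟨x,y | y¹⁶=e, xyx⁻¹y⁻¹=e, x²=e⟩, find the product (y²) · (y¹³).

Compute (y²) · (y¹³) by multiplying left to right and reducing via the relations at each step:
  (y²) · y¹³ = y¹⁵

Answer: y¹⁵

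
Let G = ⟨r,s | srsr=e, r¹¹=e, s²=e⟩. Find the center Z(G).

An element z ∈ Z(G) iff z commutes with every generator.
For example e is central: e·r = r = r·e; e·s = s = s·e.
Whereas r ∉ Z(G) since r·s = rs ≠ r¹⁰s = s·r.
Checking each of the 22 elements this way gives Z(G) = {e}, of order 1.

Answer: {e}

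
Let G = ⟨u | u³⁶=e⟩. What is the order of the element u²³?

Compute successive powers until reaching e:
  (u²³)¹ = u²³, (u²³)² = u¹⁰, (u²³)³ = u³³, (u²³)⁴ = u²⁰, (u²³)⁵ = u⁷, (u²³)⁶ = u³⁰, (u²³)⁷ = u¹⁷, (u²³)⁸ = u⁴, (u²³)⁹ = u²⁷, (u²³)¹⁰ = u¹⁴, (u²³)¹¹ = u, (u²³)¹² = u²⁴, (u²³)¹³ = u¹¹, (u²³)¹⁴ = u³⁴, (u²³)¹⁵ = u²¹, (u²³)¹⁶ = u⁸, (u²³)¹⁷ = u³¹, (u²³)¹⁸ = u¹⁸, (u²³)¹⁹ = u⁵, (u²³)²⁰ = u²⁸, (u²³)²¹ = u¹⁵, (u²³)²² = u², (u²³)²³ = u²⁵, (u²³)²⁴ = u¹², (u²³)²⁵ = u³⁵, (u²³)²⁶ = u²², (u²³)²⁷ = u⁹, (u²³)²⁸ = u³², (u²³)²⁹ = u¹⁹, (u²³)³⁰ = u⁶, (u²³)³¹ = u²⁹, (u²³)³² = u¹⁶, (u²³)³³ = u³, (u²³)³⁴ = u²⁶, (u²³)³⁵ = u¹³, (u²³)³⁶ = e.
The smallest positive k with (u²³)ᵏ = e is 36.

Answer: 36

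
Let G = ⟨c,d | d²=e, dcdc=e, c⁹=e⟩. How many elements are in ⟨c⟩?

|⟨c⟩| equals the order of c. Compute successive powers until reaching e:
  c¹ = c, c² = c², c³ = c³, c⁴ = c⁴, c⁵ = c⁵, c⁶ = c⁶, c⁷ = c⁷, c⁸ = c⁸, c⁹ = e.
The smallest positive k with cᵏ = e is 9, so |⟨c⟩| = 9.

Answer: 9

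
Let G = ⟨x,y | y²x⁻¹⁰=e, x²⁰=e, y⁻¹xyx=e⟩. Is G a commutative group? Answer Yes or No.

x·y = xy but y·x = x⁹y⁻¹, so x·y ≠ y·x and G is not abelian.

Answer: No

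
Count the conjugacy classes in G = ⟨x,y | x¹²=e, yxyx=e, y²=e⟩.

The conjugacy classes (representative and size) are:
  [e] (size 1), [x¹¹] (size 2), [x²] (size 2), [x⁹] (size 2), [x⁴] (size 2), [x⁵] (size 2), [x⁶] (size 1), [y] (size 6), [xy] (size 6).
Class equation: 1 + 2 + 2 + 2 + 2 + 2 + 1 + 6 + 6 = 24 = |G|. So G has 9 conjugacy classes.

Answer: 9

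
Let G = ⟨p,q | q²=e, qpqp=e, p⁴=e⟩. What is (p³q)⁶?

Compute successive powers of (p³q), reducing at each step:
  (p³q)²: (p³q) · p³ = q;   q · q = e
  (p³q)³: e · p³ = p³;   (p³) · q = p³q
  (p³q)⁴: (p³q) · p³ = q;   q · q = e
  (p³q)⁵: e · p³ = p³;   (p³) · q = p³q
  (p³q)⁶: (p³q) · p³ = q;   q · q = e

Answer: e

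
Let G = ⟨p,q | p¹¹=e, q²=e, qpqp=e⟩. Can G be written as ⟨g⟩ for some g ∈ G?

Every cyclic group is abelian. But p·q = pq while q·p = p¹⁰q, so p·q ≠ q·p and G is not abelian. Hence G is not cyclic.

Answer: No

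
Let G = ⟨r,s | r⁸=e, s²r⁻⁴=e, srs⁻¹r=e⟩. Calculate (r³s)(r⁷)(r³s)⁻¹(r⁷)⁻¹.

[(r³s), (r⁷)] = (r³s)·(r⁷)·(r³s)⁻¹·(r⁷)⁻¹.
  (r³s) · (r⁷) = s⁻¹
  (s⁻¹) · (r³s⁻¹) = r
  r · r = r²

Answer: r²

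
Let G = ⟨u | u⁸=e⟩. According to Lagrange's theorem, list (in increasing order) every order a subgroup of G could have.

|G| = 8 = 2³. By Lagrange's theorem the order of any subgroup divides 8; the divisors of 8 are 1, 2, 4, 8.

Answer: 1, 2, 4, 8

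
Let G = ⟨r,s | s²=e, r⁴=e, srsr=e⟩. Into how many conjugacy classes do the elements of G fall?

The conjugacy classes (representative and size) are:
  [e] (size 1), [r] (size 2), [r²] (size 1), [r²s] (size 2), [r³s] (size 2).
Class equation: 1 + 2 + 1 + 2 + 2 = 8 = |G|. So G has 5 conjugacy classes.

Answer: 5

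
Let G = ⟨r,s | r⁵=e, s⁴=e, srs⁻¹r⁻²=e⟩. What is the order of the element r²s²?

Compute successive powers until reaching e:
  (r²s²)¹ = r²s², (r²s²)² = e.
The smallest positive k with (r²s²)ᵏ = e is 2.

Answer: 2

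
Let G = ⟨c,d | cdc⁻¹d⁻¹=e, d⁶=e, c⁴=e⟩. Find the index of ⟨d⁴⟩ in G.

First find ord(d⁴) by computing successive powers:
  (d⁴)¹ = d⁴, (d⁴)² = d², (d⁴)³ = e.
So |⟨d⁴⟩| = ord(d⁴) = 3. With |G| = 24, by Lagrange [G : ⟨d⁴⟩] = 24/3 = 8.

Answer: 8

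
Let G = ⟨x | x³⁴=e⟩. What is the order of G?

G is generated by a single element, so G is cyclic. The relator gives x³⁴ = e and no smaller power is forced to be e, so the 34 powers {e, x, x², x³, x⁴, x⁵, x⁶, x⁷, x⁸, x⁹, x²², x²³, x²¹, x²⁰, x²⁴, x²⁵, x²⁶, x²⁷, x²⁸, x²⁹, x³², x³³, x³¹, x³⁰, x¹², x¹³, x¹¹, x¹⁰, x¹⁴, x¹⁵, x¹⁶, x¹⁷, x¹⁸, x¹⁹} are distinct. Hence |G| = 34.

Answer: 34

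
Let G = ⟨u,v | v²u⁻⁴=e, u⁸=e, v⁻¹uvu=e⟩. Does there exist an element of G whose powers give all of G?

Every cyclic group is abelian. But u·v = uv while v·u = u³v⁻¹, so u·v ≠ v·u and G is not abelian. Hence G is not cyclic.

Answer: No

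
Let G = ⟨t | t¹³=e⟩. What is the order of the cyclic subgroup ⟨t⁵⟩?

|⟨t⁵⟩| equals the order of t⁵. Compute successive powers until reaching e:
  (t⁵)¹ = t⁵, (t⁵)² = t¹⁰, (t⁵)³ = t², (t⁵)⁴ = t⁷, (t⁵)⁵ = t¹², (t⁵)⁶ = t⁴, (t⁵)⁷ = t⁹, (t⁵)⁸ = t, (t⁵)⁹ = t⁶, (t⁵)¹⁰ = t¹¹, (t⁵)¹¹ = t³, (t⁵)¹² = t⁸, (t⁵)¹³ = e.
The smallest positive k with (t⁵)ᵏ = e is 13, so |⟨t⁵⟩| = 13.

Answer: 13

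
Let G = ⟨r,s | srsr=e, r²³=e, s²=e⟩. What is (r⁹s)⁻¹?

The order of (r⁹s) is 2 (smallest k with (r⁹s)ᵏ = e), so (r⁹s)⁻¹ = (r⁹s)¹ = r⁹s.
Check: (r⁹s) · (r⁹s) → (r⁹s) · r⁹ = s;   s · s = e, giving e as required.

Answer: r⁹s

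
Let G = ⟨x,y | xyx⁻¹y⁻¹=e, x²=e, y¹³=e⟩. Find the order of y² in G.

Compute successive powers until reaching e:
  (y²)¹ = y², (y²)² = y⁴, (y²)³ = y⁶, (y²)⁴ = y⁸, (y²)⁵ = y¹⁰, (y²)⁶ = y¹², (y²)⁷ = y, (y²)⁸ = y³, (y²)⁹ = y⁵, (y²)¹⁰ = y⁷, (y²)¹¹ = y⁹, (y²)¹² = y¹¹, (y²)¹³ = e.
The smallest positive k with (y²)ᵏ = e is 13.

Answer: 13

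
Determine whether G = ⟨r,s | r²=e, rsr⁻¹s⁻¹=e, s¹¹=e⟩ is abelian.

Each pair of generators commutes: r·s = rs = s·r. Since the generators pairwise commute, every element of G commutes with every other, so G is abelian.

Answer: Yes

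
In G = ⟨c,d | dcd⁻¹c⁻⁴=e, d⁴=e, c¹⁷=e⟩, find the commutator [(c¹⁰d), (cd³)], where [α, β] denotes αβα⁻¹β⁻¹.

[(c¹⁰d), (cd³)] = (c¹⁰d)·(cd³)·(c¹⁰d)⁻¹·(cd³)⁻¹.
  (c¹⁰d) · (cd³) = c¹⁴
  (c¹⁴) · (c⁶d³) = c³d³
  (c³d³) · (c¹³d) = c²

Answer: c²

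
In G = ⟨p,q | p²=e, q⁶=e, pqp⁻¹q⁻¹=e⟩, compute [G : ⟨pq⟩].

First find ord(pq) by computing successive powers:
  (pq)¹ = pq, (pq)² = q², (pq)³ = pq³, (pq)⁴ = q⁴, (pq)⁵ = pq⁵, (pq)⁶ = e.
So |⟨pq⟩| = ord(pq) = 6. With |G| = 12, by Lagrange [G : ⟨pq⟩] = 12/6 = 2.

Answer: 2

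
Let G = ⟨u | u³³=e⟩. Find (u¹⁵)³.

Compute successive powers of (u¹⁵), reducing at each step:
  (u¹⁵)²: (u¹⁵) · u¹⁵ = u³⁰
  (u¹⁵)³: (u³⁰) · u¹⁵ = u¹²

Answer: u¹²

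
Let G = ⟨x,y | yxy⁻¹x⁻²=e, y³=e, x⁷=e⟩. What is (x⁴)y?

Compute (x⁴) · y by multiplying left to right and reducing via the relations at each step:
  (x⁴) · y = x⁴y

Answer: x⁴y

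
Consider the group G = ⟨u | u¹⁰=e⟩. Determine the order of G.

G is generated by a single element, so G is cyclic. The relator gives u¹⁰ = e and no smaller power is forced to be e, so the 10 powers {e, u, u², u³, u⁴, u⁵, u⁶, u⁷, u⁸, u⁹} are distinct. Hence |G| = 10.

Answer: 10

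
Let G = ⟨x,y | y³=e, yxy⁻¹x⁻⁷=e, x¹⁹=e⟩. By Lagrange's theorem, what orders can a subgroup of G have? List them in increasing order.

|G| = 57 = 3 · 19. By Lagrange's theorem the order of any subgroup divides 57; the divisors of 57 are 1, 3, 19, 57.

Answer: 1, 3, 19, 57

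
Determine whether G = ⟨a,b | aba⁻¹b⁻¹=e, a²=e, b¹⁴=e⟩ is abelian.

Each pair of generators commutes: a·b = ab = b·a. Since the generators pairwise commute, every element of G commutes with every other, so G is abelian.

Answer: Yes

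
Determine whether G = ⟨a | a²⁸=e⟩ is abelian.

G has a single generator, so G is cyclic and hence abelian.

Answer: Yes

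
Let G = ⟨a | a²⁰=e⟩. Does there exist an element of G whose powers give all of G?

|G| = 20. The element a has order 20 (its powers give 20 distinct elements), so ⟨a⟩ = G and G is cyclic.

Answer: Yes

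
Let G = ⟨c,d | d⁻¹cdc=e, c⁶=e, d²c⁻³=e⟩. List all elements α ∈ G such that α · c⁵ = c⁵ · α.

⟨c⁵⟩ ⊆ C_G(c⁵) since powers of c⁵ commute with c⁵; so |C_G(c⁵)| ≥ |⟨c⁵⟩| = 6.
By orbit–stabilizer, |C_G(c⁵)| = |G| / |conj. class of c⁵| = 12 / 2 = 6.
The 6 elements commuting with c⁵ are {e, c, c², c³, c⁴, c⁵}.

Answer: {e, c, c², c³, c⁴, c⁵}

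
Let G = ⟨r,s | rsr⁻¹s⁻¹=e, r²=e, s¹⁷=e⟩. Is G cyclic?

|G| = 34. The element rs has order 34 (its powers give 34 distinct elements), so ⟨rs⟩ = G and G is cyclic.

Answer: Yes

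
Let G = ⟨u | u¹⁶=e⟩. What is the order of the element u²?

Compute successive powers until reaching e:
  (u²)¹ = u², (u²)² = u⁴, (u²)³ = u⁶, (u²)⁴ = u⁸, (u²)⁵ = u¹⁰, (u²)⁶ = u¹², (u²)⁷ = u¹⁴, (u²)⁸ = e.
The smallest positive k with (u²)ᵏ = e is 8.

Answer: 8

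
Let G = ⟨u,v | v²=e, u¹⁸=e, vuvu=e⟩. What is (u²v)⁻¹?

The order of (u²v) is 2 (smallest k with (u²v)ᵏ = e), so (u²v)⁻¹ = (u²v)¹ = u²v.
Check: (u²v) · (u²v) → (u²v) · u² = v;   v · v = e, giving e as required.

Answer: u²v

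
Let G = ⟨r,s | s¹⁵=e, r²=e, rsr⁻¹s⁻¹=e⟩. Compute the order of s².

Compute successive powers until reaching e:
  (s²)¹ = s², (s²)² = s⁴, (s²)³ = s⁶, (s²)⁴ = s⁸, (s²)⁵ = s¹⁰, (s²)⁶ = s¹², (s²)⁷ = s¹⁴, (s²)⁸ = s, (s²)⁹ = s³, (s²)¹⁰ = s⁵, (s²)¹¹ = s⁷, (s²)¹² = s⁹, (s²)¹³ = s¹¹, (s²)¹⁴ = s¹³, (s²)¹⁵ = e.
The smallest positive k with (s²)ᵏ = e is 15.

Answer: 15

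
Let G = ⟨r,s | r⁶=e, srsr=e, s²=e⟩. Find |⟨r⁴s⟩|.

|⟨r⁴s⟩| equals the order of r⁴s. Compute successive powers until reaching e:
  (r⁴s)¹ = r⁴s, (r⁴s)² = e.
The smallest positive k with (r⁴s)ᵏ = e is 2, so |⟨r⁴s⟩| = 2.

Answer: 2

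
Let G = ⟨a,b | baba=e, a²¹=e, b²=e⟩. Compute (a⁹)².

Compute successive powers of (a⁹), reducing at each step:
  (a⁹)²: (a⁹) · a⁹ = a¹⁸

Answer: a¹⁸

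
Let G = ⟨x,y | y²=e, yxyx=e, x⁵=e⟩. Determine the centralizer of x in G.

⟨x⟩ ⊆ C_G(x) since powers of x commute with x; so |C_G(x)| ≥ |⟨x⟩| = 5.
By orbit–stabilizer, |C_G(x)| = |G| / |conj. class of x| = 10 / 2 = 5.
The 5 elements commuting with x are {e, x, x², x³, x⁴}.

Answer: {e, x, x², x³, x⁴}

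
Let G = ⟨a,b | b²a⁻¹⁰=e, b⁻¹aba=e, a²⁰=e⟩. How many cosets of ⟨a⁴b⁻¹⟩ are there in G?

First find ord(a⁴b⁻¹) by computing successive powers:
  (a⁴b⁻¹)¹ = a⁴b⁻¹, (a⁴b⁻¹)² = a¹⁰, (a⁴b⁻¹)³ = a⁴b, (a⁴b⁻¹)⁴ = e.
So |⟨a⁴b⁻¹⟩| = ord(a⁴b⁻¹) = 4. With |G| = 40, by Lagrange [G : ⟨a⁴b⁻¹⟩] = 40/4 = 10.

Answer: 10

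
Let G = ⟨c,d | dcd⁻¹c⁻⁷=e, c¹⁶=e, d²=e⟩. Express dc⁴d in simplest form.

Multiply left to right, reducing at each step:
  d · c⁴ = c¹²d
  (c¹²d) · d = c¹²

Answer: c¹²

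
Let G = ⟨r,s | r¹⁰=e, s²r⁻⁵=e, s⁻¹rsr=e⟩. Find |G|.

Enumerate words in the generators, reducing via the relations: the distinct elements are
  {e, r, s, rs, r², r³, r⁴, r⁵, r⁶, r⁷, r⁸, r⁹, r²s, r³s, r⁴s, s⁻¹, rs⁻¹, r²s⁻¹, r³s⁻¹, r⁴s⁻¹}.
No further products give new elements, so |G| = 20.

Answer: 20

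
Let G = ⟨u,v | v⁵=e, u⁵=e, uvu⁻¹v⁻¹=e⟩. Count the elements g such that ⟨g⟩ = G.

⟨g⟩ = G would require ord(g) = |G| = 25, but the maximum element order in G is 5 < 25. So G is not cyclic and no single element generates it: the count is 0.

Answer: 0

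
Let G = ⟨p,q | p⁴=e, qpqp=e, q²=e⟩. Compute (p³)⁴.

Compute successive powers of (p³), reducing at each step:
  (p³)²: (p³) · p³ = p²
  (p³)³: (p²) · p³ = p
  (p³)⁴: p · p³ = e

Answer: e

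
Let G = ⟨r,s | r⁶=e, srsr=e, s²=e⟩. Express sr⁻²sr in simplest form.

Multiply left to right, reducing at each step:
  s · r⁻² = r²s
  (r²s) · s = r²
  (r²) · r = r³

Answer: r³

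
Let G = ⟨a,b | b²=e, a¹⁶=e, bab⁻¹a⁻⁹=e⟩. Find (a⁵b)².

Compute successive powers of (a⁵b), reducing at each step:
  (a⁵b)²: (a⁵b) · a⁵ = a²b;   (a²b) · b = a²

Answer: a²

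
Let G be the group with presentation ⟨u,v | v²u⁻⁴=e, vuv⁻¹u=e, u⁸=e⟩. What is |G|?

Enumerate words in the generators, reducing via the relations: the distinct elements are
  {e, u, v, uv, u², u³, u⁴, u⁵, u⁶, u⁷, u²v, u³v, v⁻¹, uv⁻¹, u²v⁻¹, u³v⁻¹}.
No further products give new elements, so |G| = 16.

Answer: 16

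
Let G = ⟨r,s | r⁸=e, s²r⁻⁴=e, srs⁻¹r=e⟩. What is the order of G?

Enumerate words in the generators, reducing via the relations: the distinct elements are
  {e, r, s, rs, r², r³, r⁴, r⁵, r⁶, r⁷, r²s, r³s, s⁻¹, rs⁻¹, r²s⁻¹, r³s⁻¹}.
No further products give new elements, so |G| = 16.

Answer: 16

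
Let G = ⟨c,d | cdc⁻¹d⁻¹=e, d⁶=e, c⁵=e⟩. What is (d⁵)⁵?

Compute successive powers of (d⁵), reducing at each step:
  (d⁵)²: (d⁵) · d⁵ = d⁴
  (d⁵)³: (d⁴) · d⁵ = d³
  (d⁵)⁴: (d³) · d⁵ = d²
  (d⁵)⁵: (d²) · d⁵ = d

Answer: d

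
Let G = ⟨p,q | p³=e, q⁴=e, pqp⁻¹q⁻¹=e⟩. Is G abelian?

Each pair of generators commutes: p·q = pq = q·p. Since the generators pairwise commute, every element of G commutes with every other, so G is abelian.

Answer: Yes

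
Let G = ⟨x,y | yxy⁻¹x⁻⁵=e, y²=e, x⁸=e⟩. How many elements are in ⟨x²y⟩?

|⟨x²y⟩| equals the order of x²y. Compute successive powers until reaching e:
  (x²y)¹ = x²y, (x²y)² = x⁴, (x²y)³ = x⁶y, (x²y)⁴ = e.
The smallest positive k with (x²y)ᵏ = e is 4, so |⟨x²y⟩| = 4.

Answer: 4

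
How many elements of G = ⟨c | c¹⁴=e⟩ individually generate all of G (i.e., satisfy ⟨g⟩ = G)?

G is cyclic of order 14. An element generates G iff its order is 14, and a cyclic group of order 14 has exactly φ(14) = 6 such elements.

Answer: 6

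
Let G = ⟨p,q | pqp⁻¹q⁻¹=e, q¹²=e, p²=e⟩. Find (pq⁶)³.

Compute successive powers of (pq⁶), reducing at each step:
  (pq⁶)²: (pq⁶) · p = q⁶;   (q⁶) · q⁶ = e
  (pq⁶)³: e · p = p;   p · q⁶ = pq⁶

Answer: pq⁶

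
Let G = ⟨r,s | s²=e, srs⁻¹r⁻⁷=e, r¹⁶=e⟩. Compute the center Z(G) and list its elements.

An element z ∈ Z(G) iff z commutes with every generator.
For example r⁸ is central: (r⁸)·r = r⁹ = r·(r⁸); (r⁸)·s = r⁸s = s·(r⁸).
Whereas r ∉ Z(G) since r·s = rs ≠ r⁷s = s·r.
Checking each of the 32 elements this way gives Z(G) = {e, r⁸}, of order 2.

Answer: {e, r⁸}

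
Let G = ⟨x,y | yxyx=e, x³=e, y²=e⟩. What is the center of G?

An element z ∈ Z(G) iff z commutes with every generator.
For example e is central: e·x = x = x·e; e·y = y = y·e.
Whereas x ∉ Z(G) since x·y = xy ≠ x²y = y·x.
Checking each of the 6 elements this way gives Z(G) = {e}, of order 1.

Answer: {e}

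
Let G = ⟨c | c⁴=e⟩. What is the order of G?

G is generated by a single element, so G is cyclic. The relator gives c⁴ = e and no smaller power is forced to be e, so the 4 powers {c, e, c², c³} are distinct. Hence |G| = 4.

Answer: 4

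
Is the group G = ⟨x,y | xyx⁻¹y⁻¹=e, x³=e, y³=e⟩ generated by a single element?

|G| = 9, but the maximum element order in G is 3 < 9. No single element generates all of G, so G is not cyclic.

Answer: No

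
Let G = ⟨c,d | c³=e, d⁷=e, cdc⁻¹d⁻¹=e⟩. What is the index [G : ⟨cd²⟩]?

First find ord(cd²) by computing successive powers:
  (cd²)¹ = cd², (cd²)² = c²d⁴, (cd²)³ = d⁶, (cd²)⁴ = cd, (cd²)⁵ = c²d³, (cd²)⁶ = d⁵, (cd²)⁷ = c, (cd²)⁸ = c²d², (cd²)⁹ = d⁴, (cd²)¹⁰ = cd⁶, (cd²)¹¹ = c²d, (cd²)¹² = d³, (cd²)¹³ = cd⁵, (cd²)¹⁴ = c², (cd²)¹⁵ = d², (cd²)¹⁶ = cd⁴, (cd²)¹⁷ = c²d⁶, (cd²)¹⁸ = d, (cd²)¹⁹ = cd³, (cd²)²⁰ = c²d⁵, (cd²)²¹ = e.
So |⟨cd²⟩| = ord(cd²) = 21. With |G| = 21, by Lagrange [G : ⟨cd²⟩] = 21/21 = 1.

Answer: 1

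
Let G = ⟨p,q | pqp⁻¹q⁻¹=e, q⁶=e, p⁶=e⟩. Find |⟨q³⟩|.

|⟨q³⟩| equals the order of q³. Compute successive powers until reaching e:
  (q³)¹ = q³, (q³)² = e.
The smallest positive k with (q³)ᵏ = e is 2, so |⟨q³⟩| = 2.

Answer: 2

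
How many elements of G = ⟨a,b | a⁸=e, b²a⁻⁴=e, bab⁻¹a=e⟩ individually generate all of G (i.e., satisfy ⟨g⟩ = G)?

⟨g⟩ = G would require ord(g) = |G| = 16, but the maximum element order in G is 8 < 16. So G is not cyclic and no single element generates it: the count is 0.

Answer: 0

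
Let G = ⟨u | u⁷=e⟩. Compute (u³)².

Compute successive powers of (u³), reducing at each step:
  (u³)²: (u³) · u³ = u⁶

Answer: u⁶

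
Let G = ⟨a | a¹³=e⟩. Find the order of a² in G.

Compute successive powers until reaching e:
  (a²)¹ = a², (a²)² = a⁴, (a²)³ = a⁶, (a²)⁴ = a⁸, (a²)⁵ = a¹⁰, (a²)⁶ = a¹², (a²)⁷ = a, (a²)⁸ = a³, (a²)⁹ = a⁵, (a²)¹⁰ = a⁷, (a²)¹¹ = a⁹, (a²)¹² = a¹¹, (a²)¹³ = e.
The smallest positive k with (a²)ᵏ = e is 13.

Answer: 13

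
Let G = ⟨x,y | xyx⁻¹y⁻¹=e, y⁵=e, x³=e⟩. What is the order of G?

Enumerate words in the generators, reducing via the relations: the distinct elements are
  {e, x, y, xy, x², y², y³, y⁴, xy², xy³, xy⁴, x²y, x²y², x²y³, x²y⁴}.
No further products give new elements, so |G| = 15.

Answer: 15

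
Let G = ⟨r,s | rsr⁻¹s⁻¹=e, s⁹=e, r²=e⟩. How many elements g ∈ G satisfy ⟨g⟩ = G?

G is cyclic of order 18. An element generates G iff its order is 18, and a cyclic group of order 18 has exactly φ(18) = 6 such elements.

Answer: 6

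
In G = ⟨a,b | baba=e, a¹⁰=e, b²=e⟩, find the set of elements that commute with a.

⟨a⟩ ⊆ C_G(a) since powers of a commute with a; so |C_G(a)| ≥ |⟨a⟩| = 10.
By orbit–stabilizer, |C_G(a)| = |G| / |conj. class of a| = 20 / 2 = 10.
The 10 elements commuting with a are {e, a, a², a³, a⁴, a⁵, a⁶, a⁷, a⁸, a⁹}.

Answer: {e, a, a², a³, a⁴, a⁵, a⁶, a⁷, a⁸, a⁹}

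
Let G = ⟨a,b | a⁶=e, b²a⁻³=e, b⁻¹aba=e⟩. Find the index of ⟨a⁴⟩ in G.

First find ord(a⁴) by computing successive powers:
  (a⁴)¹ = a⁴, (a⁴)² = a², (a⁴)³ = e.
So |⟨a⁴⟩| = ord(a⁴) = 3. With |G| = 12, by Lagrange [G : ⟨a⁴⟩] = 12/3 = 4.

Answer: 4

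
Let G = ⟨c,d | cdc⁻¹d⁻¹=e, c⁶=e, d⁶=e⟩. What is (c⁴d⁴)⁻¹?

The order of (c⁴d⁴) is 3 (smallest k with (c⁴d⁴)ᵏ = e), so (c⁴d⁴)⁻¹ = (c⁴d⁴)² = c²d².
Check: (c⁴d⁴) · (c²d²) → (c⁴d⁴) · c² = d⁴;   (d⁴) · d² = e, giving e as required.

Answer: c²d²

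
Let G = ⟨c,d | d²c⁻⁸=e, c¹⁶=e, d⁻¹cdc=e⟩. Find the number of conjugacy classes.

The conjugacy classes (representative and size) are:
  [e] (size 1), [c] (size 2), [c¹⁴] (size 2), [c³] (size 2), [c¹²] (size 2), [c⁵] (size 2), [c¹⁰] (size 2), [c⁷] (size 2), [c⁸] (size 1), [c⁶d] (size 8), [c³d⁻¹] (size 8).
Class equation: 1 + 2 + 2 + 2 + 2 + 2 + 2 + 2 + 1 + 8 + 8 = 32 = |G|. So G has 11 conjugacy classes.

Answer: 11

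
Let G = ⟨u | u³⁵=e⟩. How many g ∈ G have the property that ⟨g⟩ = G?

G is cyclic of order 35. An element generates G iff its order is 35, and a cyclic group of order 35 has exactly φ(35) = 24 such elements.

Answer: 24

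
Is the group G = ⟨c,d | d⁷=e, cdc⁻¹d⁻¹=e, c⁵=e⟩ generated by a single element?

|G| = 35. The element cd has order 35 (its powers give 35 distinct elements), so ⟨cd⟩ = G and G is cyclic.

Answer: Yes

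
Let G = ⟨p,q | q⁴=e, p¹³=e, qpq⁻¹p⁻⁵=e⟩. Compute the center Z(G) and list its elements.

An element z ∈ Z(G) iff z commutes with every generator.
For example e is central: e·p = p = p·e; e·q = q = q·e.
Whereas p ∉ Z(G) since p·q = pq ≠ p⁵q = q·p.
Checking each of the 52 elements this way gives Z(G) = {e}, of order 1.

Answer: {e}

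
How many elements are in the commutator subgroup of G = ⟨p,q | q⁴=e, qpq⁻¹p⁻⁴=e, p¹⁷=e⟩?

G' = [G, G] is generated by all commutators. The generator-pair commutators are: [p, q] = p¹⁴.
The subgroup they normally generate is {e, p, p², p³, p⁴, p⁵, p⁶, p⁷, p⁸, p⁹, p¹⁰, p¹¹, p¹², p¹³, p¹⁴, p¹⁵, p¹⁶}, of order 17.
Check: |G/G'| = 68/17 = 4 is the order of the abelianisation.

Answer: 17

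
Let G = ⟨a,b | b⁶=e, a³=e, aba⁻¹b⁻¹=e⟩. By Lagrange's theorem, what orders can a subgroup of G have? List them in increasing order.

|G| = 18 = 2 · 3². By Lagrange's theorem the order of any subgroup divides 18; the divisors of 18 are 1, 2, 3, 6, 9, 18.

Answer: 1, 2, 3, 6, 9, 18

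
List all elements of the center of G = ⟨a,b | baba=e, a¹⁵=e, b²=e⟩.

An element z ∈ Z(G) iff z commutes with every generator.
For example e is central: e·a = a = a·e; e·b = b = b·e.
Whereas a ∉ Z(G) since a·b = ab ≠ a¹⁴b = b·a.
Checking each of the 30 elements this way gives Z(G) = {e}, of order 1.

Answer: {e}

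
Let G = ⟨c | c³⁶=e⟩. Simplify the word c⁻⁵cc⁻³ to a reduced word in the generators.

Multiply left to right, reducing at each step:
  (c³¹) · c = c³²
  (c³²) · c⁻³ = c²⁹

Answer: c²⁹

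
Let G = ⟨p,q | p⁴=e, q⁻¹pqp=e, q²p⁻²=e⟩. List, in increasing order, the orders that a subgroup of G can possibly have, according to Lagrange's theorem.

|G| = 8 = 2³. By Lagrange's theorem the order of any subgroup divides 8; the divisors of 8 are 1, 2, 4, 8.

Answer: 1, 2, 4, 8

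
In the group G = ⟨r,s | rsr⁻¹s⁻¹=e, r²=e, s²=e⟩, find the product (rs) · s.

Compute (rs) · s by multiplying left to right and reducing via the relations at each step:
  (rs) · s = r

Answer: r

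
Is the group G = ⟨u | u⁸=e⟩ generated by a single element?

|G| = 8. The element u has order 8 (its powers give 8 distinct elements), so ⟨u⟩ = G and G is cyclic.

Answer: Yes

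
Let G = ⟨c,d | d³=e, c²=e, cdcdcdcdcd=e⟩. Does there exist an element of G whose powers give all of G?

Every cyclic group is abelian. But c·d = cd while d·c = dc, so c·d ≠ d·c and G is not abelian. Hence G is not cyclic.

Answer: No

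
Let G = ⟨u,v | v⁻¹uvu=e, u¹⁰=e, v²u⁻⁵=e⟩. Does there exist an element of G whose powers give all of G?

Every cyclic group is abelian. But u·v = uv while v·u = u⁴v⁻¹, so u·v ≠ v·u and G is not abelian. Hence G is not cyclic.

Answer: No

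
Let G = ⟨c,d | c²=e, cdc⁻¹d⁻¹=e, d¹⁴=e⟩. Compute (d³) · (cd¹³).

Compute (d³) · (cd¹³) by multiplying left to right and reducing via the relations at each step:
  (d³) · c = cd³
  (cd³) · d¹³ = cd²

Answer: cd²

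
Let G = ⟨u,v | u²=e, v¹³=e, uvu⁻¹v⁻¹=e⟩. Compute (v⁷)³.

Compute successive powers of (v⁷), reducing at each step:
  (v⁷)²: (v⁷) · v⁷ = v
  (v⁷)³: v · v⁷ = v⁸

Answer: v⁸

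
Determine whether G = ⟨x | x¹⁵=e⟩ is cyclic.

|G| = 15. The element x has order 15 (its powers give 15 distinct elements), so ⟨x⟩ = G and G is cyclic.

Answer: Yes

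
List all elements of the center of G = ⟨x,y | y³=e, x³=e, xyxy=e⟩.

An element z ∈ Z(G) iff z commutes with every generator.
For example e is central: e·x = x = x·e; e·y = y = y·e.
Whereas x ∉ Z(G) since x·y = xy ≠ x²y² = y·x.
Checking each of the 12 elements this way gives Z(G) = {e}, of order 1.

Answer: {e}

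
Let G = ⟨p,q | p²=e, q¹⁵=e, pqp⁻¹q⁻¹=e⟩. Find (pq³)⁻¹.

The order of (pq³) is 10 (smallest k with (pq³)ᵏ = e), so (pq³)⁻¹ = (pq³)⁹ = pq¹².
Check: (pq³) · (pq¹²) → (pq³) · p = q³;   (q³) · q¹² = e, giving e as required.

Answer: pq¹²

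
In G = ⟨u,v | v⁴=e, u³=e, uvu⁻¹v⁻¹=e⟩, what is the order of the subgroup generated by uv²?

|⟨uv²⟩| equals the order of uv². Compute successive powers until reaching e:
  (uv²)¹ = uv², (uv²)² = u², (uv²)³ = v², (uv²)⁴ = u, (uv²)⁵ = u²v², (uv²)⁶ = e.
The smallest positive k with (uv²)ᵏ = e is 6, so |⟨uv²⟩| = 6.

Answer: 6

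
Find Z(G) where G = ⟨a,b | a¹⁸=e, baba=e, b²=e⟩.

An element z ∈ Z(G) iff z commutes with every generator.
For example a⁹ is central: (a⁹)·a = a¹⁰ = a·(a⁹); (a⁹)·b = a⁹b = b·(a⁹).
Whereas a ∉ Z(G) since a·b = ab ≠ a¹⁷b = b·a.
Checking each of the 36 elements this way gives Z(G) = {e, a⁹}, of order 2.

Answer: {e, a⁹}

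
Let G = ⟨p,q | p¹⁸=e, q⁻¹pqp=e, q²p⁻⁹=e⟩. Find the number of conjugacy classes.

The conjugacy classes (representative and size) are:
  [e] (size 1), [p¹⁷] (size 2), [p¹⁶] (size 2), [p³] (size 2), [p¹⁴] (size 2), [p¹³] (size 2), [p¹²] (size 2), [p¹¹] (size 2), [p¹⁰] (size 2), [p⁹] (size 1), [p⁸q] (size 9), [pq] (size 9).
Class equation: 1 + 2 + 2 + 2 + 2 + 2 + 2 + 2 + 2 + 1 + 9 + 9 = 36 = |G|. So G has 12 conjugacy classes.

Answer: 12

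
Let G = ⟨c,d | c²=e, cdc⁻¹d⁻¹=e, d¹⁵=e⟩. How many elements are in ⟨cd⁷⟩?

|⟨cd⁷⟩| equals the order of cd⁷. Compute successive powers until reaching e:
  (cd⁷)¹ = cd⁷, (cd⁷)² = d¹⁴, (cd⁷)³ = cd⁶, (cd⁷)⁴ = d¹³, (cd⁷)⁵ = cd⁵, (cd⁷)⁶ = d¹², (cd⁷)⁷ = cd⁴, (cd⁷)⁸ = d¹¹, (cd⁷)⁹ = cd³, (cd⁷)¹⁰ = d¹⁰, (cd⁷)¹¹ = cd², (cd⁷)¹² = d⁹, (cd⁷)¹³ = cd, (cd⁷)¹⁴ = d⁸, (cd⁷)¹⁵ = c, (cd⁷)¹⁶ = d⁷, (cd⁷)¹⁷ = cd¹⁴, (cd⁷)¹⁸ = d⁶, (cd⁷)¹⁹ = cd¹³, (cd⁷)²⁰ = d⁵, (cd⁷)²¹ = cd¹², (cd⁷)²² = d⁴, (cd⁷)²³ = cd¹¹, (cd⁷)²⁴ = d³, (cd⁷)²⁵ = cd¹⁰, (cd⁷)²⁶ = d², (cd⁷)²⁷ = cd⁹, (cd⁷)²⁸ = d, (cd⁷)²⁹ = cd⁸, (cd⁷)³⁰ = e.
The smallest positive k with (cd⁷)ᵏ = e is 30, so |⟨cd⁷⟩| = 30.

Answer: 30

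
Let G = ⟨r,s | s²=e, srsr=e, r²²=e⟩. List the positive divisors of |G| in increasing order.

|G| = 44 = 2² · 11. By Lagrange's theorem the order of any subgroup divides 44; the divisors of 44 are 1, 2, 4, 11, 22, 44.

Answer: 1, 2, 4, 11, 22, 44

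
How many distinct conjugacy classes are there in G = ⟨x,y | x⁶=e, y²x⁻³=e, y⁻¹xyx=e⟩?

The conjugacy classes (representative and size) are:
  [e] (size 1), [x] (size 2), [x²] (size 2), [x³] (size 1), [xy⁻¹] (size 3), [x²y⁻¹] (size 3).
Class equation: 1 + 2 + 2 + 1 + 3 + 3 = 12 = |G|. So G has 6 conjugacy classes.

Answer: 6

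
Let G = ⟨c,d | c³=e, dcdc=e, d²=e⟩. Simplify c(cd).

Compute c · (cd) by multiplying left to right and reducing via the relations at each step:
  c · c = c²
  (c²) · d = c²d

Answer: c²d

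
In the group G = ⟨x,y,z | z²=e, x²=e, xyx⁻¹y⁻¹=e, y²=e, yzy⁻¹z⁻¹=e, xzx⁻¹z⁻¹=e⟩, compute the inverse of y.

The order of y is 2 (smallest k with yᵏ = e), so y⁻¹ = y¹ = y.
Check: y · y → y · y = e, giving e as required.

Answer: y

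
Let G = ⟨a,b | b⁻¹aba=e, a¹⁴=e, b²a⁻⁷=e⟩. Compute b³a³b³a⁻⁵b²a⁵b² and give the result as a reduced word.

Multiply left to right, reducing at each step:
  (b⁻¹) · a³ = a⁴b
  (a⁴b) · b³ = a⁴
  (a⁴) · a⁻⁵ = a¹³
  (a¹³) · b² = a⁶
  (a⁶) · a⁵ = a¹¹
  (a¹¹) · b² = a⁴

Answer: a⁴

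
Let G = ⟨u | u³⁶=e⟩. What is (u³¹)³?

Compute successive powers of (u³¹), reducing at each step:
  (u³¹)²: (u³¹) · u³¹ = u²⁶
  (u³¹)³: (u²⁶) · u³¹ = u²¹

Answer: u²¹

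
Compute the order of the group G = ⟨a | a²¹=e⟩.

G is generated by a single element, so G is cyclic. The relator gives a²¹ = e and no smaller power is forced to be e, so the 21 powers {a, e, a², a³, a⁴, a⁵, a⁶, a⁷, a⁸, a⁹, a²⁰, a¹², a¹³, a¹¹, a¹⁰, a¹⁴, a¹⁵, a¹⁶, a¹⁷, a¹⁸, a¹⁹} are distinct. Hence |G| = 21.

Answer: 21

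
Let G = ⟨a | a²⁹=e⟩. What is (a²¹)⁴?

Compute successive powers of (a²¹), reducing at each step:
  (a²¹)²: (a²¹) · a²¹ = a¹³
  (a²¹)³: (a¹³) · a²¹ = a⁵
  (a²¹)⁴: (a⁵) · a²¹ = a²⁶

Answer: a²⁶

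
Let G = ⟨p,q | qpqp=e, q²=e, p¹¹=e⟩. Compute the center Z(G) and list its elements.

An element z ∈ Z(G) iff z commutes with every generator.
For example e is central: e·p = p = p·e; e·q = q = q·e.
Whereas p ∉ Z(G) since p·q = pq ≠ p¹⁰q = q·p.
Checking each of the 22 elements this way gives Z(G) = {e}, of order 1.

Answer: {e}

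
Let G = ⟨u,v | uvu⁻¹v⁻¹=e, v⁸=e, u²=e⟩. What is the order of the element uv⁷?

Compute successive powers until reaching e:
  (uv⁷)¹ = uv⁷, (uv⁷)² = v⁶, (uv⁷)³ = uv⁵, (uv⁷)⁴ = v⁴, (uv⁷)⁵ = uv³, (uv⁷)⁶ = v², (uv⁷)⁷ = uv, (uv⁷)⁸ = e.
The smallest positive k with (uv⁷)ᵏ = e is 8.

Answer: 8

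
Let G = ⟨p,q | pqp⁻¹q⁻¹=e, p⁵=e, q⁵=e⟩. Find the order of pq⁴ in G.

Compute successive powers until reaching e:
  (pq⁴)¹ = pq⁴, (pq⁴)² = p²q³, (pq⁴)³ = p³q², (pq⁴)⁴ = p⁴q, (pq⁴)⁵ = e.
The smallest positive k with (pq⁴)ᵏ = e is 5.

Answer: 5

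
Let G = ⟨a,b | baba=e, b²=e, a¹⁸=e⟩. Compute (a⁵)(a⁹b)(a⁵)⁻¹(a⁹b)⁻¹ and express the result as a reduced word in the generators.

[(a⁵), (a⁹b)] = (a⁵)·(a⁹b)·(a⁵)⁻¹·(a⁹b)⁻¹.
  (a⁵) · (a⁹b) = a¹⁴b
  (a¹⁴b) · (a¹³) = ab
  (ab) · (a⁹b) = a¹⁰

Answer: a¹⁰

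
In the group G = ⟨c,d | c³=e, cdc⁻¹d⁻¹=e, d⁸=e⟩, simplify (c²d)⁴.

Compute successive powers of (c²d), reducing at each step:
  (c²d)²: (c²d) · c² = cd;   (cd) · d = cd²
  (c²d)³: (cd²) · c² = d²;   (d²) · d = d³
  (c²d)⁴: (d³) · c² = c²d³;   (c²d³) · d = c²d⁴

Answer: c²d⁴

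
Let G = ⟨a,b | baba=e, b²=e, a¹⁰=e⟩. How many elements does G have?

Enumerate words in the generators, reducing via the relations: the distinct elements are
  {a, b, e, ab, a², a³, a⁴, a⁵, a⁶, a⁷, a⁸, a⁹, a²b, a³b, a⁴b, a⁵b, a⁶b, a⁷b, a⁸b, a⁹b}.
No further products give new elements, so |G| = 20.

Answer: 20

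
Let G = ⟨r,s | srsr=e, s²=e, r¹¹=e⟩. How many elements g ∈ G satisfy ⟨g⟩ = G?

⟨g⟩ = G would require ord(g) = |G| = 22, but the maximum element order in G is 11 < 22. So G is not cyclic and no single element generates it: the count is 0.

Answer: 0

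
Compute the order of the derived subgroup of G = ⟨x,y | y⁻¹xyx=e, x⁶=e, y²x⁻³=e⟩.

G' = [G, G] is generated by all commutators. The generator-pair commutators are: [x, y] = x².
The subgroup they normally generate is {e, x², x⁴}, of order 3.
Check: |G/G'| = 12/3 = 4 is the order of the abelianisation.

Answer: 3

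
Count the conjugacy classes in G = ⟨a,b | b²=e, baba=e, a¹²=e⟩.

The conjugacy classes (representative and size) are:
  [e] (size 1), [a¹¹] (size 2), [a²] (size 2), [a⁹] (size 2), [a⁴] (size 2), [a⁵] (size 2), [a⁶] (size 1), [b] (size 6), [ab] (size 6).
Class equation: 1 + 2 + 2 + 2 + 2 + 2 + 1 + 6 + 6 = 24 = |G|. So G has 9 conjugacy classes.

Answer: 9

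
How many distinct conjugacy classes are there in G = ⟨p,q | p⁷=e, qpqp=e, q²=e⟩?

The conjugacy classes (representative and size) are:
  [e] (size 1), [p⁶] (size 2), [p⁵] (size 2), [p⁴] (size 2), [pq] (size 7).
Class equation: 1 + 2 + 2 + 2 + 7 = 14 = |G|. So G has 5 conjugacy classes.

Answer: 5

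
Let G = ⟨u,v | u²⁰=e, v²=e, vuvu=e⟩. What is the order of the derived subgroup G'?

G' = [G, G] is generated by all commutators. The generator-pair commutators are: [u, v] = u².
The subgroup they normally generate is {e, u², u⁴, u⁶, u⁸, u¹⁰, u¹², u¹⁴, u¹⁶, u¹⁸}, of order 10.
Check: |G/G'| = 40/10 = 4 is the order of the abelianisation.

Answer: 10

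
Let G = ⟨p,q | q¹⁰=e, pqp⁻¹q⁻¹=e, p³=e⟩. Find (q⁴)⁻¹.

The order of (q⁴) is 5 (smallest k with (q⁴)ᵏ = e), so (q⁴)⁻¹ = (q⁴)⁴ = q⁶.
Check: (q⁴) · (q⁶) → (q⁴) · q⁶ = e, giving e as required.

Answer: q⁶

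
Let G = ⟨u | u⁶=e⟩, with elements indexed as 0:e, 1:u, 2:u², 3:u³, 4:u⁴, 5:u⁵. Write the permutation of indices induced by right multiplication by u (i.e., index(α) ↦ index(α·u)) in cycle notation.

(0 1 2 3 4 5)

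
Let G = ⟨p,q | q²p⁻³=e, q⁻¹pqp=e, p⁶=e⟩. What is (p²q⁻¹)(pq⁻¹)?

Compute (p²q⁻¹) · (pq⁻¹) by multiplying left to right and reducing via the relations at each step:
  (p²q⁻¹) · p = pq⁻¹
  (pq⁻¹) · q⁻¹ = p⁴

Answer: p⁴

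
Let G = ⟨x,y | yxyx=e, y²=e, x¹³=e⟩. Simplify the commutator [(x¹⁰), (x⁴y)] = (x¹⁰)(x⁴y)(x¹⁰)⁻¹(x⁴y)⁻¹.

[(x¹⁰), (x⁴y)] = (x¹⁰)·(x⁴y)·(x¹⁰)⁻¹·(x⁴y)⁻¹.
  (x¹⁰) · (x⁴y) = xy
  (xy) · (x³) = x¹¹y
  (x¹¹y) · (x⁴y) = x⁷

Answer: x⁷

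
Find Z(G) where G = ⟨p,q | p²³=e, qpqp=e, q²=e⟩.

An element z ∈ Z(G) iff z commutes with every generator.
For example e is central: e·p = p = p·e; e·q = q = q·e.
Whereas p ∉ Z(G) since p·q = pq ≠ p²²q = q·p.
Checking each of the 46 elements this way gives Z(G) = {e}, of order 1.

Answer: {e}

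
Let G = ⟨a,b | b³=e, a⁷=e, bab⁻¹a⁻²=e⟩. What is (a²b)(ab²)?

Compute (a²b) · (ab²) by multiplying left to right and reducing via the relations at each step:
  (a²b) · a = a⁴b
  (a⁴b) · b² = a⁴

Answer: a⁴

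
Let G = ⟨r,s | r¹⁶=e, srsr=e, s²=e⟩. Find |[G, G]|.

G' = [G, G] is generated by all commutators. The generator-pair commutators are: [r, s] = r².
The subgroup they normally generate is {e, r², r⁴, r⁶, r⁸, r¹⁰, r¹², r¹⁴}, of order 8.
Check: |G/G'| = 32/8 = 4 is the order of the abelianisation.

Answer: 8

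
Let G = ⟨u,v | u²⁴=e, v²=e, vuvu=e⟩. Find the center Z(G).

An element z ∈ Z(G) iff z commutes with every generator.
For example u¹² is central: (u¹²)·u = u¹³ = u·(u¹²); (u¹²)·v = u¹²v = v·(u¹²).
Whereas u ∉ Z(G) since u·v = uv ≠ u²³v = v·u.
Checking each of the 48 elements this way gives Z(G) = {e, u¹²}, of order 2.

Answer: {e, u¹²}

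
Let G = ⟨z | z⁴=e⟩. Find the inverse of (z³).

The order of (z³) is 4 (smallest k with (z³)ᵏ = e), so (z³)⁻¹ = (z³)³ = z.
Check: (z³) · z → (z³) · z = e, giving e as required.

Answer: z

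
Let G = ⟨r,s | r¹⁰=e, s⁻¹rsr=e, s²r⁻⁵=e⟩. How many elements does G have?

Enumerate words in the generators, reducing via the relations: the distinct elements are
  {e, r, s, rs, r², r³, r⁴, r⁵, r⁶, r⁷, r⁸, r⁹, r²s, r³s, r⁴s, s⁻¹, rs⁻¹, r²s⁻¹, r³s⁻¹, r⁴s⁻¹}.
No further products give new elements, so |G| = 20.

Answer: 20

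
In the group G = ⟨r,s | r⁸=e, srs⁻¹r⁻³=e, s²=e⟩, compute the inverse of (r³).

The order of (r³) is 8 (smallest k with (r³)ᵏ = e), so (r³)⁻¹ = (r³)⁷ = r⁵.
Check: (r³) · (r⁵) → (r³) · r⁵ = e, giving e as required.

Answer: r⁵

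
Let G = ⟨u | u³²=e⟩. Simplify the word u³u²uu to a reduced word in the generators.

Multiply left to right, reducing at each step:
  (u³) · u² = u⁵
  (u⁵) · u = u⁶
  (u⁶) · u = u⁷

Answer: u⁷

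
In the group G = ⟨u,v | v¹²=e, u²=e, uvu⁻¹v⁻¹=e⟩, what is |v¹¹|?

Compute successive powers until reaching e:
  (v¹¹)¹ = v¹¹, (v¹¹)² = v¹⁰, (v¹¹)³ = v⁹, (v¹¹)⁴ = v⁸, (v¹¹)⁵ = v⁷, (v¹¹)⁶ = v⁶, (v¹¹)⁷ = v⁵, (v¹¹)⁸ = v⁴, (v¹¹)⁹ = v³, (v¹¹)¹⁰ = v², (v¹¹)¹¹ = v, (v¹¹)¹² = e.
The smallest positive k with (v¹¹)ᵏ = e is 12.

Answer: 12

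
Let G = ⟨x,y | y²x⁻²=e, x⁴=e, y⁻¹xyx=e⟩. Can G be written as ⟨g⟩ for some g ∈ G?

Every cyclic group is abelian. But x·y = xy while y·x = xy⁻¹, so x·y ≠ y·x and G is not abelian. Hence G is not cyclic.

Answer: No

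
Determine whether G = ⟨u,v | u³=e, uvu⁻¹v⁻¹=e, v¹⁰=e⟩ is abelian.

Each pair of generators commutes: u·v = uv = v·u. Since the generators pairwise commute, every element of G commutes with every other, so G is abelian.

Answer: Yes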